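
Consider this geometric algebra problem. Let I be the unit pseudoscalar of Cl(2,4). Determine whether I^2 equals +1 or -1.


The pseudoscalar I = e1...e_n (product of all n generators) of Cl(p,q) satisfies I^2 = (-1)^(q + n(n-1)/2).
p = 2, q = 4, n = p + q = 6
n(n-1)/2 = 6 * 5 / 2 = 15
Exponent = q + n(n-1)/2 = 4 + 15 = 19
I^2 = (-1)^19 = -1


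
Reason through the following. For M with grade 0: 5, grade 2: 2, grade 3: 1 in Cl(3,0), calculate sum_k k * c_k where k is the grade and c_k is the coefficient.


Grade-weighted sum = sum of grade_k * coefficient_k
0*5 = 0
2*2 = 4
3*1 = 3
Total = 0 + 4 + 3 = 7


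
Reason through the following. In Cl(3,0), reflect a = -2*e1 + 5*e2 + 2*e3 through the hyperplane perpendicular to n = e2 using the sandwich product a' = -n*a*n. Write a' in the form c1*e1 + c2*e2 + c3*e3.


Reflection formula: a' = -n*a*n, with n = e2 (unit vector, n^2 = 1).
For reflection through hyperplane perp to e2:
The component along e2 flips sign, others stay.
a = (-2, 5, 2)
a' = (-2, -5, 2)
a' = -2*e1 - 5*e2 + 2*e3


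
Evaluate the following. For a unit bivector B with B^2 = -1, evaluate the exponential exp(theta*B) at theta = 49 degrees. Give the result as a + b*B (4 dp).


For a unit bivector B with B^2 = -1, the exponential series gives
e^(theta*B) = cos(theta) + sin(theta)*B (the GA analogue of Euler's formula).
theta = 49 degrees = 0.855211 rad
cos(49 deg) = 0.6561
sin(49 deg) = 0.7547
exp(theta*B) = 0.6561 + 0.7547*B


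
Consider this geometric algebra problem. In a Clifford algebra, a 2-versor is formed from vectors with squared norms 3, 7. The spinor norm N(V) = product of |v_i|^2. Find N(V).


Spinor norm N(V) = |v1|^2 * |v2|^2 * ... * |v2|^2
= 3 * 7
Running product: 3, 21
N(V) = 21


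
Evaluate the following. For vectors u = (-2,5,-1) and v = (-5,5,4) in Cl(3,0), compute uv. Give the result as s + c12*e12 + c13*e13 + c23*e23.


In Cl(3,0): e_i^2 = 1, e_ie_j = -e_je_i for i != j.
Scalar part = u . v = (-2)*(-5) + 5*5 + (-1)*4
= 10 + 25 + (-4) = 31
e12 coeff = (-2)*5 - 5*(-5) = -10 - (-25) = 15
e13 coeff = (-2)*4 - (-1)*(-5) = -8 - 5 = -13
e23 coeff = 5*4 - (-1)*5 = 20 - (-5) = 25
uv = 31 + 15*e12 - 13*e13 + 25*e23


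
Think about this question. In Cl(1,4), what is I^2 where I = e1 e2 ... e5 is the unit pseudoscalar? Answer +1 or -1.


The pseudoscalar I = e1...e_n (product of all n generators) of Cl(p,q) satisfies I^2 = (-1)^(q + n(n-1)/2).
p = 1, q = 4, n = p + q = 5
n(n-1)/2 = 5 * 4 / 2 = 10
Exponent = q + n(n-1)/2 = 4 + 10 = 14
I^2 = (-1)^14 = +1


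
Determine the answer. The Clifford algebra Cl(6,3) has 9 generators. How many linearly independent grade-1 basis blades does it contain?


Number of grade-k basis blades in Cl(p,q) with n = p + q is C(n, k).
n = 6 + 3 = 9
C(9, 1) = 9! / (1! * 8!)
= 362880 / (1 * 40320)
= 9


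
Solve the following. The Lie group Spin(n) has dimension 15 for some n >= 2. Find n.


dim Spin(n) = dim so(n) = n(n-1)/2.
Solve n(n-1)/2 = 15, i.e. n^2 - n - 30 = 0.
Discriminant = 1 + 8*15 = 121
n = (1 + sqrt(121))/2 = (1 + 11)/2 = 6


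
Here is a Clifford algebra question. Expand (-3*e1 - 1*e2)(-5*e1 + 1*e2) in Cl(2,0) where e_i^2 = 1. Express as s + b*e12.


Expand: (-3*e1 - 1*e2)(-5*e1 + 1*e2)
= (-3)*(-5)*e1e1 + (-3)*1*e1e2 + (-1)*(-5)*e2e1 + (-1)*1*e2e2
Using e1^2 = e2^2 = 1, e2e1 = -e1e2:
Scalar part s = (-3)*(-5) + (-1)*1 = 15 + (-1) = 14
Bivector part b = (-3)*1 - (-1)*(-5) = -3 - 5 = -8
uv = 14 - 8*e12


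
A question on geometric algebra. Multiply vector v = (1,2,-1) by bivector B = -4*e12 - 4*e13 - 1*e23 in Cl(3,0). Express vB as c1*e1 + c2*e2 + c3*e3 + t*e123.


vB has grade-1 (vector) and grade-3 (trivector) parts: vB = (v _| B) + (v ^ B).
Vector part <vB>_1:
  e1: -v2*b12 - v3*b13 = -(2)*(-4) - (-1)*(-4) = 4
  e2: v1*b12 - v3*b23 = (1)*(-4) - (-1)*(-1) = -5
  e3: v1*b13 + v2*b23 = (1)*(-4) + (2)*(-1) = -6
Trivector part <vB>_3:
  e123: v1*b23 - v2*b13 + v3*b12 = (1)*(-1) - (2)*(-4) + (-1)*(-4) = 11
vB = 4*e1 - 5*e2 - 6*e3 + 11*e123


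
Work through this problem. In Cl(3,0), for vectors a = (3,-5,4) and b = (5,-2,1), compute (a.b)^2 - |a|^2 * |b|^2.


a . b = 3*5 + (-5)*(-2) + 4*1
= 15 + 10 + 4 = 29
|a|^2 = 3^2 + (-5)^2 + 4^2 = 50
|b|^2 = 5^2 + (-2)^2 + 1^2 = 30
(a.b)^2 = 29^2 = 841
|a|^2 * |b|^2 = 50 * 30 = 1500
Result = 841 - 1500 = -659


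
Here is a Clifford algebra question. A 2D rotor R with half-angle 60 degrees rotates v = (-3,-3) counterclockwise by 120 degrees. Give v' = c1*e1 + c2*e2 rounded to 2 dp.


Rotor R = cos(60deg) - sin(60deg)*e12
Rotation angle theta = 2 * 60 = 120 degrees
v' = R*v*~R rotates v by theta.
cos(120deg) = -0.5000, sin(120deg) = 0.8660
v'_1 = -3*cos(120deg) - (-3)*sin(120deg)
= -3*(-0.5000) - (-3)*0.8660
= 4.10
v'_2 = -3*sin(120deg) + (-3)*cos(120deg)
= -3*0.8660 + (-3)*(-0.5000)
= -1.10
v' = 4.10*e1 - 1.10*e2


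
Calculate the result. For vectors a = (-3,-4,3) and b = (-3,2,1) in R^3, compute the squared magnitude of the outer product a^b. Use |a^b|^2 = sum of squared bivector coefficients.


a wedge b = (a1*b2 - a2*b1)*e12 + (a1*b3 - a3*b1)*e13 + (a2*b3 - a3*b2)*e23
e12 coeff: (-3)*2 - (-4)*(-3) = -6 - 12 = -18
e13 coeff: (-3)*1 - 3*(-3) = -3 - (-9) = 6
e23 coeff: (-4)*1 - 3*2 = -4 - 6 = -10
|a wedge b|^2 = (-18)^2 + 6^2 + (-10)^2
= 324 + 36 + 100
= 460


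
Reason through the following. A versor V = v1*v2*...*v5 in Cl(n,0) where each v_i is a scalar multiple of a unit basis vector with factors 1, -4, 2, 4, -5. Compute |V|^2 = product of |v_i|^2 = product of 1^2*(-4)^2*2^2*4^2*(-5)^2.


Each vector v_i has |v_i|^2 = s_i^2
Squared scales: 1^2 = 1, (-4)^2 = 16, 2^2 = 4, 4^2 = 16, (-5)^2 = 25
|V|^2 = 1 * 16 * 4 * 16 * 25
= 25600


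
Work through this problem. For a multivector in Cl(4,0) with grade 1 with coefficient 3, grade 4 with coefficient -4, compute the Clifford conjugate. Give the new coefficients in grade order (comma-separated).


Clifford conjugate sign for grade k: (-1)^(k(k+1)/2)
Grade 1: (-1)^(1*2/2) = (-1)^1 = -1, coeff 3 -> -3
Grade 4: (-1)^(4*5/2) = (-1)^10 = 1, coeff -4 -> -4
Conjugated coefficients: -3, -4


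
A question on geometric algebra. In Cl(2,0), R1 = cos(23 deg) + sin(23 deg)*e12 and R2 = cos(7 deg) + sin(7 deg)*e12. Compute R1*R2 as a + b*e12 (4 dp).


Same-plane rotors commute and their half-angles add:
R1*R2 = cos(a1 + a2) + sin(a1 + a2)*e12.
a1 + a2 = 23 + 7 = 30 deg
cos(30 deg) = 0.8660
sin(30 deg) = 0.5000
R1*R2 = 0.8660 + 0.5000*e12


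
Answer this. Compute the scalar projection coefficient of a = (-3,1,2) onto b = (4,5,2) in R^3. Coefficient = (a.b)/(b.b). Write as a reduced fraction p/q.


Projection coefficient = (a . b) / (b . b)
a . b = (-3)*4 + 1*5 + 2*2
= -12 + 5 + 4 = -3
b . b = 4^2 + 5^2 + 2^2
= 16 + 25 + 4 = 45
Coefficient = -3/45
In lowest terms: -1/15


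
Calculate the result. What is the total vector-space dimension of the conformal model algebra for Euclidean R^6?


The conformal model of R^6 uses Cl(7,1): the 6 Euclidean generators plus two extra orthogonal generators e+ (e+^2 = +1) and e- (e-^2 = -1), from which the null vectors e0, einf are built.
Number of generators m = 6 + 2 = 8.
dim Cl(p,q) = 2^m = 2^8 = 256


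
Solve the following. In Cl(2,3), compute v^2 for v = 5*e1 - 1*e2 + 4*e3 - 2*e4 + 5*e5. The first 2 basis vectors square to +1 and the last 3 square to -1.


v^2 = sum of c_i^2 * e_i^2
Positive signature terms (e_i^2 = +1): 5^2 + (-1)^2 = 26
Negative signature terms (e_j^2 = -1): 4^2 + (-2)^2 + 5^2 = 45
v^2 = 26 - 45 = -19


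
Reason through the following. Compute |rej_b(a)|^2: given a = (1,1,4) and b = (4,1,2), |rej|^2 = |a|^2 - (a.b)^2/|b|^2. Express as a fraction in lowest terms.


|a|^2 = 1^2 + 1^2 + 4^2 = 18
|b|^2 = 4^2 + 1^2 + 2^2 = 21
a . b = 1*4 + 1*1 + 4*2 = 13
(a.b)^2 = 13^2 = 169
|rej|^2 = 18 - 169/21
= (378 - 169)/21
= 209/21
In lowest terms: 209/21


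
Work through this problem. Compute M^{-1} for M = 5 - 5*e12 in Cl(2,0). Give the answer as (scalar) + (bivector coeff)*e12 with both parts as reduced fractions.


M = 5 - 5*e12, where e12^2 = -1.
Since M commutes with its reverse ~M = a - b*e12, M * ~M = a^2 - b^2*e12^2 = a^2 + b^2.
So M^{-1} = ~M / (a^2 + b^2) = (a - b*e12)/(a^2 + b^2).
a^2 + b^2 = 25 + 25 = 50
Scalar part = 5/50 = 1/10
Bivector coeff = 5/50 = 1/10
M^{-1} = 1/10 + 1/10*e12


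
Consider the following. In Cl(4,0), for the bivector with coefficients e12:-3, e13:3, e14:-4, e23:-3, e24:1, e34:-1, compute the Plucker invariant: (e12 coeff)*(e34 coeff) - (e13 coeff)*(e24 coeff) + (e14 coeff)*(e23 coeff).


Plucker relation: af - be + cd
a*f = (-3)*(-1) = 3
b*e = 3*1 = 3
c*d = (-4)*(-3) = 12
af - be + cd = 3 - 3 + 12
= 12


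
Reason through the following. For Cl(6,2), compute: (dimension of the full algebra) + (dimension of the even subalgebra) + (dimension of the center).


n = 6 + 2 = 8
Total dim = 2^8 = 256
Even subalgebra dim = 2^7 = 128
n is even, so center dim = 1
Sum = 256 + 128 + 1 = 385


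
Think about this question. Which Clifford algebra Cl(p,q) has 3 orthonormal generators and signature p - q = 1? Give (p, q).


We need p + q = 3 and p - q = 1.
Adding: 2p = 3 + 1 = 4, so p = 2.
Then q = 3 - 2 = 1.
(p, q) = (2, 1)


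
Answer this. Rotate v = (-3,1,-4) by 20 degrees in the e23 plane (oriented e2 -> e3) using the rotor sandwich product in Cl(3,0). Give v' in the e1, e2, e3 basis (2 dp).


Rotor R = cos(10deg) - sin(10deg)*e23
Rotation angle theta = 2 * 10 = 20 degrees in the e23 plane (e2 -> e3).
The component perpendicular to the plane (e1) is invariant: v'_1 = v1 = -3.00
cos(20deg) = 0.9397, sin(20deg) = 0.3420
v'_2 = v2*cos(theta) - v3*sin(theta) = 1*0.9397 - (-4)*0.3420 = 2.31
v'_3 = v2*sin(theta) + v3*cos(theta) = 1*0.3420 + (-4)*0.9397 = -3.42
v' = -3.00*e1 + 2.31*e2 - 3.42*e3


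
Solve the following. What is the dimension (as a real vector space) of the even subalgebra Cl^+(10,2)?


Even subalgebra dimension = 2^(n-1)
n = 10 + 2 = 12
2^(12 - 1) = 2^11 = 2048
Verification: sum of C(12,k) for even k = 1 + 66 + 495 + 924 + 495 + 66 + 1 = 2048
Result = 2048


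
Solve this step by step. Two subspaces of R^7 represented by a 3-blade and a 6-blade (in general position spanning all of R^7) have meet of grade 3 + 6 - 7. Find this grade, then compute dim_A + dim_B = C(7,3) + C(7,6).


Meet grade = grade(A) + grade(B) - n
= 3 + 6 - 7 = 2
C(7,3) = 35
C(7,6) = 7
dim_A + dim_B = 35 + 7 = 42


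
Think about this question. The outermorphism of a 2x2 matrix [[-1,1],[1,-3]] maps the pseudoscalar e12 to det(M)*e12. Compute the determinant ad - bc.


The outermorphism of a linear map f sends e1^e2 to f(e1)^f(e2).
f(e1) = -1*e1 + 1*e2
f(e2) = 1*e1 - 3*e2
f(e1) ^ f(e2) = (-1*e1 + 1*e2) ^ (1*e1 - 3*e2)
= (-1)*(-3)*e12 + 1*1*e21
= (3 - 1)*e12
= 2*e12
Coefficient = 2


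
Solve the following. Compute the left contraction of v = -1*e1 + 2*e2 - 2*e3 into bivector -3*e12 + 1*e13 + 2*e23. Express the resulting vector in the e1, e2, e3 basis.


Left contraction v _| B = <vB>_1 (grade-1 part of the geometric product vB).
Using e1_|e12 = e2, e2_|e12 = -e1, e1_|e13 = e3, e3_|e13 = -e1, e2_|e23 = e3, e3_|e23 = -e2:
e1 coeff: -v2*b12 - v3*b13 = -(2)*(-3) - (-2)*(1) = 8
e2 coeff: v1*b12 - v3*b23 = (-1)*(-3) - (-2)*(2) = 7
e3 coeff: v1*b13 + v2*b23 = (-1)*(1) + (2)*(2) = 3
v _| B = 8*e1 + 7*e2 + 3*e3


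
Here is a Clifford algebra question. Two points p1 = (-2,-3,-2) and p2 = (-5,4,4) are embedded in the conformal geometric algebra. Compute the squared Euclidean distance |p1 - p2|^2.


p1 - p2 = (3, -7, -6)
|p1 - p2|^2 = 3^2 + (-7)^2 + (-6)^2
= 9 + 49 + 36
= 94


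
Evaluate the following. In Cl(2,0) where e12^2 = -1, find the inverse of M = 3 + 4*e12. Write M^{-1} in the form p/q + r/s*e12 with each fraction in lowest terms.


M = 3 + 4*e12, where e12^2 = -1.
Since M commutes with its reverse ~M = a - b*e12, M * ~M = a^2 - b^2*e12^2 = a^2 + b^2.
So M^{-1} = ~M / (a^2 + b^2) = (a - b*e12)/(a^2 + b^2).
a^2 + b^2 = 9 + 16 = 25
Scalar part = 3/25 = 3/25
Bivector coeff = -4/25 = -4/25
M^{-1} = 3/25 - 4/25*e12


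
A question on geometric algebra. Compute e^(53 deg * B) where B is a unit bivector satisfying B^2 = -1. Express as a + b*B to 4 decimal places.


For a unit bivector B with B^2 = -1, the exponential series gives
e^(theta*B) = cos(theta) + sin(theta)*B (the GA analogue of Euler's formula).
theta = 53 degrees = 0.925025 rad
cos(53 deg) = 0.6018
sin(53 deg) = 0.7986
exp(theta*B) = 0.6018 + 0.7986*B


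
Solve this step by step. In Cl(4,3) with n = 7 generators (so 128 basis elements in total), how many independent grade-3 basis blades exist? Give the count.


Number of grade-k basis blades in Cl(p,q) with n = p + q is C(n, k).
n = 4 + 3 = 7
C(7, 3) = 7! / (3! * 4!)
= 5040 / (6 * 24)
= 35


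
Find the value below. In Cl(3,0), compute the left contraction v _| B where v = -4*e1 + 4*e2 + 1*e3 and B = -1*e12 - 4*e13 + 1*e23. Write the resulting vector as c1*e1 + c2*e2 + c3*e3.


Left contraction v _| B = <vB>_1 (grade-1 part of the geometric product vB).
Using e1_|e12 = e2, e2_|e12 = -e1, e1_|e13 = e3, e3_|e13 = -e1, e2_|e23 = e3, e3_|e23 = -e2:
e1 coeff: -v2*b12 - v3*b13 = -(4)*(-1) - (1)*(-4) = 8
e2 coeff: v1*b12 - v3*b23 = (-4)*(-1) - (1)*(1) = 3
e3 coeff: v1*b13 + v2*b23 = (-4)*(-4) + (4)*(1) = 20
v _| B = 8*e1 + 3*e2 + 20*e3


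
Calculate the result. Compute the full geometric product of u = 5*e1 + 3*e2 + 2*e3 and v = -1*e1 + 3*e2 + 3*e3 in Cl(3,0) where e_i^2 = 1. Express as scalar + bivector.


In Cl(3,0): e_i^2 = 1, e_ie_j = -e_je_i for i != j.
Scalar part = u . v = 5*(-1) + 3*3 + 2*3
= -5 + 9 + 6 = 10
e12 coeff = 5*3 - 3*(-1) = 15 - (-3) = 18
e13 coeff = 5*3 - 2*(-1) = 15 - (-2) = 17
e23 coeff = 3*3 - 2*3 = 9 - 6 = 3
uv = 10 + 18*e12 + 17*e13 + 3*e23


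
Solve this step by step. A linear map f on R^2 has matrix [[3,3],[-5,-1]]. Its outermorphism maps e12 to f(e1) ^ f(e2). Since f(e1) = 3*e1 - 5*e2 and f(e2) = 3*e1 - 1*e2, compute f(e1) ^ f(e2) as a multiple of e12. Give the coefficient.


The outermorphism of a linear map f sends e1^e2 to f(e1)^f(e2).
f(e1) = 3*e1 - 5*e2
f(e2) = 3*e1 - 1*e2
f(e1) ^ f(e2) = (3*e1 - 5*e2) ^ (3*e1 - 1*e2)
= 3*(-1)*e12 + (-5)*3*e21
= (-3 - (-15))*e12
= 12*e12
Coefficient = 12


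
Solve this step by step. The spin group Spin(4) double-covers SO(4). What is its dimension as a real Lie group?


Spin(n) double-covers SO(n); both have Lie algebra so(n) of dimension n(n-1)/2.
n = 4
n(n-1) = 4 * 3 = 12
dim Spin(4) = 12/2 = 6


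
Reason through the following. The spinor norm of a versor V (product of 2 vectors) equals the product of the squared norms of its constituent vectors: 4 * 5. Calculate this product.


Spinor norm N(V) = |v1|^2 * |v2|^2 * ... * |v2|^2
= 4 * 5
Running product: 4, 20
N(V) = 20


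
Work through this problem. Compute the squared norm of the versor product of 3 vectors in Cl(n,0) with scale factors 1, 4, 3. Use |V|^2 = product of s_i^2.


Each vector v_i has |v_i|^2 = s_i^2
Squared scales: 1^2 = 1, 4^2 = 16, 3^2 = 9
|V|^2 = 1 * 16 * 9
= 144


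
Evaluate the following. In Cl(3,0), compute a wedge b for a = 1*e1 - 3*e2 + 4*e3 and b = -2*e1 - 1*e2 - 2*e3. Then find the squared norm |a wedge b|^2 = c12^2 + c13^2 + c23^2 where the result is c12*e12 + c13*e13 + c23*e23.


a wedge b = (a1*b2 - a2*b1)*e12 + (a1*b3 - a3*b1)*e13 + (a2*b3 - a3*b2)*e23
e12 coeff: 1*(-1) - (-3)*(-2) = -1 - 6 = -7
e13 coeff: 1*(-2) - 4*(-2) = -2 - (-8) = 6
e23 coeff: (-3)*(-2) - 4*(-1) = 6 - (-4) = 10
|a wedge b|^2 = (-7)^2 + 6^2 + 10^2
= 49 + 36 + 100
= 185


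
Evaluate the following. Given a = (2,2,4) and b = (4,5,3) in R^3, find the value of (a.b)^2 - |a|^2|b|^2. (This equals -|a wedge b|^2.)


a . b = 2*4 + 2*5 + 4*3
= 8 + 10 + 12 = 30
|a|^2 = 2^2 + 2^2 + 4^2 = 24
|b|^2 = 4^2 + 5^2 + 3^2 = 50
(a.b)^2 = 30^2 = 900
|a|^2 * |b|^2 = 24 * 50 = 1200
Result = 900 - 1200 = -300


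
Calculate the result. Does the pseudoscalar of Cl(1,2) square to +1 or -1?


The pseudoscalar I = e1...e_n (product of all n generators) of Cl(p,q) satisfies I^2 = (-1)^(q + n(n-1)/2).
p = 1, q = 2, n = p + q = 3
n(n-1)/2 = 3 * 2 / 2 = 3
Exponent = q + n(n-1)/2 = 2 + 3 = 5
I^2 = (-1)^5 = -1


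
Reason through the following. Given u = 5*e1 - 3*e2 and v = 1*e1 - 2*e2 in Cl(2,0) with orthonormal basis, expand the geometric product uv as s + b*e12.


Expand: (5*e1 - 3*e2)(1*e1 - 2*e2)
= 5*1*e1e1 + 5*(-2)*e1e2 + (-3)*1*e2e1 + (-3)*(-2)*e2e2
Using e1^2 = e2^2 = 1, e2e1 = -e1e2:
Scalar part s = 5*1 + (-3)*(-2) = 5 + 6 = 11
Bivector part b = 5*(-2) - (-3)*1 = -10 - (-3) = -7
uv = 11 - 7*e12


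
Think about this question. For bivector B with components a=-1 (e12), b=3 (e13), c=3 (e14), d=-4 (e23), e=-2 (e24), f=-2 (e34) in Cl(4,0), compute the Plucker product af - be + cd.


Plucker relation: af - be + cd
a*f = (-1)*(-2) = 2
b*e = 3*(-2) = -6
c*d = 3*(-4) = -12
af - be + cd = 2 - (-6) + (-12)
= -4


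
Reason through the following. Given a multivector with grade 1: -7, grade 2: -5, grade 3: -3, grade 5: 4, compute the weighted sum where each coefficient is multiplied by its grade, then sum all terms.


Grade-weighted sum = sum of grade_k * coefficient_k
1*(-7) = -7
2*(-5) = -10
3*(-3) = -9
5*4 = 20
Total = -7 + (-10) + (-9) + 20 = -6


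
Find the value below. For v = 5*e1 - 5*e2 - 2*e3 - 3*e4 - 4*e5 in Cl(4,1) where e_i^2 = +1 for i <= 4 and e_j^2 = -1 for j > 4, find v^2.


v^2 = sum of c_i^2 * e_i^2
Positive signature terms (e_i^2 = +1): 5^2 + (-5)^2 + (-2)^2 + (-3)^2 = 63
Negative signature terms (e_j^2 = -1): (-4)^2 = 16
v^2 = 63 - 16 = 47


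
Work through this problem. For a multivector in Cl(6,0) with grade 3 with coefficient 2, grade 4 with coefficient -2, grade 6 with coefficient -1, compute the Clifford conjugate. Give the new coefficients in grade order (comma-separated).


Clifford conjugate sign for grade k: (-1)^(k(k+1)/2)
Grade 3: (-1)^(3*4/2) = (-1)^6 = 1, coeff 2 -> 2
Grade 4: (-1)^(4*5/2) = (-1)^10 = 1, coeff -2 -> -2
Grade 6: (-1)^(6*7/2) = (-1)^21 = -1, coeff -1 -> 1
Conjugated coefficients: 2, -2, 1


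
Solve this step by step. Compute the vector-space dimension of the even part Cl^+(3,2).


Even subalgebra dimension = 2^(n-1)
n = 3 + 2 = 5
2^(5 - 1) = 2^4 = 16
Verification: sum of C(5,k) for even k = 1 + 10 + 5 = 16
Result = 16


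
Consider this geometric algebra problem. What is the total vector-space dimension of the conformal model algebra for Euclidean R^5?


The conformal model of R^5 uses Cl(6,1): the 5 Euclidean generators plus two extra orthogonal generators e+ (e+^2 = +1) and e- (e-^2 = -1), from which the null vectors e0, einf are built.
Number of generators m = 5 + 2 = 7.
dim Cl(p,q) = 2^m = 2^7 = 128


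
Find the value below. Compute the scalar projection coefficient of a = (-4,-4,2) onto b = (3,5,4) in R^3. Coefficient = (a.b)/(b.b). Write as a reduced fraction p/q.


Projection coefficient = (a . b) / (b . b)
a . b = (-4)*3 + (-4)*5 + 2*4
= -12 + (-20) + 8 = -24
b . b = 3^2 + 5^2 + 4^2
= 9 + 25 + 16 = 50
Coefficient = -24/50
In lowest terms: -12/25


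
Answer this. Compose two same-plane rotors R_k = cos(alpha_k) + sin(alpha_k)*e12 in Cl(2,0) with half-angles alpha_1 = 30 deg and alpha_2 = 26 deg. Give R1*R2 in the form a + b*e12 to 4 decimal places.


Same-plane rotors commute and their half-angles add:
R1*R2 = cos(a1 + a2) + sin(a1 + a2)*e12.
a1 + a2 = 30 + 26 = 56 deg
cos(56 deg) = 0.5592
sin(56 deg) = 0.8290
R1*R2 = 0.5592 + 0.8290*e12


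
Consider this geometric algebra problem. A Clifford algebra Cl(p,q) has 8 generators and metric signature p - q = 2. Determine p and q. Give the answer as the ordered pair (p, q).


We need p + q = 8 and p - q = 2.
Adding: 2p = 8 + 2 = 10, so p = 5.
Then q = 8 - 5 = 3.
(p, q) = (5, 3)


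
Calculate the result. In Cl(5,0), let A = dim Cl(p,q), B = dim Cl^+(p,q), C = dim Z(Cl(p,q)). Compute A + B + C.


n = 5 + 0 = 5
Total dim = 2^5 = 32
Even subalgebra dim = 2^4 = 16
n is odd, so center dim = 2
Sum = 32 + 16 + 2 = 50


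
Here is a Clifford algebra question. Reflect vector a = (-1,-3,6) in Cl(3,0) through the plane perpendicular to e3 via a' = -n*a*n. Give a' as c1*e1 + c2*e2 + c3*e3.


Reflection formula: a' = -n*a*n, with n = e3 (unit vector, n^2 = 1).
For reflection through hyperplane perp to e3:
The component along e3 flips sign, others stay.
a = (-1, -3, 6)
a' = (-1, -3, -6)
a' = -1*e1 - 3*e2 - 6*e3


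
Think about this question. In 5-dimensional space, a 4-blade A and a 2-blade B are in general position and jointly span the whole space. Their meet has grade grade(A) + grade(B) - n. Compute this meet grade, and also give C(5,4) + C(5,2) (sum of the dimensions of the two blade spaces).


Meet grade = grade(A) + grade(B) - n
= 4 + 2 - 5 = 1
C(5,4) = 5
C(5,2) = 10
dim_A + dim_B = 5 + 10 = 15


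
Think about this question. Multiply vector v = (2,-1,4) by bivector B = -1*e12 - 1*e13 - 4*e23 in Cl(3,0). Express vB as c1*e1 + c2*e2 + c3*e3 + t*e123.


vB has grade-1 (vector) and grade-3 (trivector) parts: vB = (v _| B) + (v ^ B).
Vector part <vB>_1:
  e1: -v2*b12 - v3*b13 = -(-1)*(-1) - (4)*(-1) = 3
  e2: v1*b12 - v3*b23 = (2)*(-1) - (4)*(-4) = 14
  e3: v1*b13 + v2*b23 = (2)*(-1) + (-1)*(-4) = 2
Trivector part <vB>_3:
  e123: v1*b23 - v2*b13 + v3*b12 = (2)*(-4) - (-1)*(-1) + (4)*(-1) = -13
vB = 3*e1 + 14*e2 + 2*e3 - 13*e123


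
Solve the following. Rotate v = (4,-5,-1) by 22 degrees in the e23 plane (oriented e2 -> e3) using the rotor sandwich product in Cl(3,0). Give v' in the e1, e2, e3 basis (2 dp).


Rotor R = cos(11deg) - sin(11deg)*e23
Rotation angle theta = 2 * 11 = 22 degrees in the e23 plane (e2 -> e3).
The component perpendicular to the plane (e1) is invariant: v'_1 = v1 = 4.00
cos(22deg) = 0.9272, sin(22deg) = 0.3746
v'_2 = v2*cos(theta) - v3*sin(theta) = -5*0.9272 - (-1)*0.3746 = -4.26
v'_3 = v2*sin(theta) + v3*cos(theta) = -5*0.3746 + (-1)*0.9272 = -2.80
v' = 4.00*e1 - 4.26*e2 - 2.80*e3


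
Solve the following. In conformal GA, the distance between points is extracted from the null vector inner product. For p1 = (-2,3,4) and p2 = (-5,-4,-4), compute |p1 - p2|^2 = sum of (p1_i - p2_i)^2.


p1 - p2 = (3, 7, 8)
|p1 - p2|^2 = 3^2 + 7^2 + 8^2
= 9 + 49 + 64
= 122


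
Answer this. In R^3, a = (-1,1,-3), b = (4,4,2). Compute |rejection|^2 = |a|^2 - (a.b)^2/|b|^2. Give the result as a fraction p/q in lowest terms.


|a|^2 = (-1)^2 + 1^2 + (-3)^2 = 11
|b|^2 = 4^2 + 4^2 + 2^2 = 36
a . b = (-1)*4 + 1*4 + (-3)*2 = -6
(a.b)^2 = (-6)^2 = 36
|rej|^2 = 11 - 36/36
= (396 - 36)/36
= 360/36
In lowest terms: 10/1


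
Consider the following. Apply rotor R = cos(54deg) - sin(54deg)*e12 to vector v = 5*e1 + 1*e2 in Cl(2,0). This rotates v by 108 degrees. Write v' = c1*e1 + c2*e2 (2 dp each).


Rotor R = cos(54deg) - sin(54deg)*e12
Rotation angle theta = 2 * 54 = 108 degrees
v' = R*v*~R rotates v by theta.
cos(108deg) = -0.3090, sin(108deg) = 0.9511
v'_1 = 5*cos(108deg) - 1*sin(108deg)
= 5*(-0.3090) - 1*0.9511
= -2.50
v'_2 = 5*sin(108deg) + 1*cos(108deg)
= 5*0.9511 + 1*(-0.3090)
= 4.45
v' = -2.50*e1 + 4.45*e2


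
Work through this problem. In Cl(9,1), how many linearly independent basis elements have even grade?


Even subalgebra dimension = 2^(n-1)
n = 9 + 1 = 10
2^(10 - 1) = 2^9 = 512
Verification: sum of C(10,k) for even k = 1 + 45 + 210 + 210 + 45 + 1 = 512
Result = 512


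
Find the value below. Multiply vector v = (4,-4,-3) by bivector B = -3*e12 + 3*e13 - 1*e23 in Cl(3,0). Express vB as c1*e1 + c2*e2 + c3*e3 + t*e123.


vB has grade-1 (vector) and grade-3 (trivector) parts: vB = (v _| B) + (v ^ B).
Vector part <vB>_1:
  e1: -v2*b12 - v3*b13 = -(-4)*(-3) - (-3)*(3) = -3
  e2: v1*b12 - v3*b23 = (4)*(-3) - (-3)*(-1) = -15
  e3: v1*b13 + v2*b23 = (4)*(3) + (-4)*(-1) = 16
Trivector part <vB>_3:
  e123: v1*b23 - v2*b13 + v3*b12 = (4)*(-1) - (-4)*(3) + (-3)*(-3) = 17
vB = -3*e1 - 15*e2 + 16*e3 + 17*e123


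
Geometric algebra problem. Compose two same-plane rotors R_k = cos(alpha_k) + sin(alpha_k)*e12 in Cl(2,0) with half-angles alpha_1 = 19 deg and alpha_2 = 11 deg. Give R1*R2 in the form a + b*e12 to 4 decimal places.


Same-plane rotors commute and their half-angles add:
R1*R2 = cos(a1 + a2) + sin(a1 + a2)*e12.
a1 + a2 = 19 + 11 = 30 deg
cos(30 deg) = 0.8660
sin(30 deg) = 0.5000
R1*R2 = 0.8660 + 0.5000*e12


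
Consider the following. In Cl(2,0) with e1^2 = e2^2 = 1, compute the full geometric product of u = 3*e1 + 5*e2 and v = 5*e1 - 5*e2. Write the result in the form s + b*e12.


Expand: (3*e1 + 5*e2)(5*e1 - 5*e2)
= 3*5*e1e1 + 3*(-5)*e1e2 + 5*5*e2e1 + 5*(-5)*e2e2
Using e1^2 = e2^2 = 1, e2e1 = -e1e2:
Scalar part s = 3*5 + 5*(-5) = 15 + (-25) = -10
Bivector part b = 3*(-5) - 5*5 = -15 - 25 = -40
uv = -10 - 40*e12


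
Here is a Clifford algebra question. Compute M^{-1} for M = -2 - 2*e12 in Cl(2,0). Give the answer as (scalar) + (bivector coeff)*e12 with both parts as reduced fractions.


M = -2 - 2*e12, where e12^2 = -1.
Since M commutes with its reverse ~M = a - b*e12, M * ~M = a^2 - b^2*e12^2 = a^2 + b^2.
So M^{-1} = ~M / (a^2 + b^2) = (a - b*e12)/(a^2 + b^2).
a^2 + b^2 = 4 + 4 = 8
Scalar part = -2/8 = -1/4
Bivector coeff = 2/8 = 1/4
M^{-1} = -1/4 + 1/4*e12


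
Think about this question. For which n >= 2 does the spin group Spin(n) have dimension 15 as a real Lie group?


dim Spin(n) = dim so(n) = n(n-1)/2.
Solve n(n-1)/2 = 15, i.e. n^2 - n - 30 = 0.
Discriminant = 1 + 8*15 = 121
n = (1 + sqrt(121))/2 = (1 + 11)/2 = 6


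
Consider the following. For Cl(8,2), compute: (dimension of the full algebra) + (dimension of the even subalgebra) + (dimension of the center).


n = 8 + 2 = 10
Total dim = 2^10 = 1024
Even subalgebra dim = 2^9 = 512
n is even, so center dim = 1
Sum = 1024 + 512 + 1 = 1537


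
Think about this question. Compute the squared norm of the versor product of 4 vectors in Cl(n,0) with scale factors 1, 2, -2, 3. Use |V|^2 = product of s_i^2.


Each vector v_i has |v_i|^2 = s_i^2
Squared scales: 1^2 = 1, 2^2 = 4, (-2)^2 = 4, 3^2 = 9
|V|^2 = 1 * 4 * 4 * 9
= 144


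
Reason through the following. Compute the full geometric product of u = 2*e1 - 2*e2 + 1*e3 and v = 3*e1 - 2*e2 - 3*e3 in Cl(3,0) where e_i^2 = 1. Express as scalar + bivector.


In Cl(3,0): e_i^2 = 1, e_ie_j = -e_je_i for i != j.
Scalar part = u . v = 2*3 + (-2)*(-2) + 1*(-3)
= 6 + 4 + (-3) = 7
e12 coeff = 2*(-2) - (-2)*3 = -4 - (-6) = 2
e13 coeff = 2*(-3) - 1*3 = -6 - 3 = -9
e23 coeff = (-2)*(-3) - 1*(-2) = 6 - (-2) = 8
uv = 7 + 2*e12 - 9*e13 + 8*e23


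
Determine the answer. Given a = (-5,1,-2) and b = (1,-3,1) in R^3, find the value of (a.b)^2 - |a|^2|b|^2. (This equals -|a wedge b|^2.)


a . b = (-5)*1 + 1*(-3) + (-2)*1
= -5 + (-3) + (-2) = -10
|a|^2 = (-5)^2 + 1^2 + (-2)^2 = 30
|b|^2 = 1^2 + (-3)^2 + 1^2 = 11
(a.b)^2 = (-10)^2 = 100
|a|^2 * |b|^2 = 30 * 11 = 330
Result = 100 - 330 = -230


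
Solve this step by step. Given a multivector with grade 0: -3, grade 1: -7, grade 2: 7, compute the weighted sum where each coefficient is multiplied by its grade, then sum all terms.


Grade-weighted sum = sum of grade_k * coefficient_k
0*(-3) = 0
1*(-7) = -7
2*7 = 14
Total = 0 + (-7) + 14 = 7


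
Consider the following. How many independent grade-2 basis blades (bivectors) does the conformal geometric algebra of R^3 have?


The conformal model of R^3 uses Cl(4,1) with m = 3 + 2 = 5 generators.
Number of grade-2 blades = C(m, 2) = C(5, 2)
= 5*4/2 = 10


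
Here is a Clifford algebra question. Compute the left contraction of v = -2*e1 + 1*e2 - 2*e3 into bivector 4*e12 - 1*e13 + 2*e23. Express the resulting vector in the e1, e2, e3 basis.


Left contraction v _| B = <vB>_1 (grade-1 part of the geometric product vB).
Using e1_|e12 = e2, e2_|e12 = -e1, e1_|e13 = e3, e3_|e13 = -e1, e2_|e23 = e3, e3_|e23 = -e2:
e1 coeff: -v2*b12 - v3*b13 = -(1)*(4) - (-2)*(-1) = -6
e2 coeff: v1*b12 - v3*b23 = (-2)*(4) - (-2)*(2) = -4
e3 coeff: v1*b13 + v2*b23 = (-2)*(-1) + (1)*(2) = 4
v _| B = -6*e1 - 4*e2 + 4*e3


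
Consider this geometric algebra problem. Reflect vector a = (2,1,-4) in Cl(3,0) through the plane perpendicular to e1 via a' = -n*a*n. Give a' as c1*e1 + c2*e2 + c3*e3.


Reflection formula: a' = -n*a*n, with n = e1 (unit vector, n^2 = 1).
For reflection through hyperplane perp to e1:
The component along e1 flips sign, others stay.
a = (2, 1, -4)
a' = (-2, 1, -4)
a' = -2*e1 + 1*e2 - 4*e3


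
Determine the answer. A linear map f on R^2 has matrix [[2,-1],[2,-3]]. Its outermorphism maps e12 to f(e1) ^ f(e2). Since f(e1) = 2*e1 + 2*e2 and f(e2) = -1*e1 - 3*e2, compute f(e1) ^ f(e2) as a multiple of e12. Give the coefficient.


The outermorphism of a linear map f sends e1^e2 to f(e1)^f(e2).
f(e1) = 2*e1 + 2*e2
f(e2) = -1*e1 - 3*e2
f(e1) ^ f(e2) = (2*e1 + 2*e2) ^ (-1*e1 - 3*e2)
= 2*(-3)*e12 + 2*(-1)*e21
= (-6 - (-2))*e12
= -4*e12
Coefficient = -4


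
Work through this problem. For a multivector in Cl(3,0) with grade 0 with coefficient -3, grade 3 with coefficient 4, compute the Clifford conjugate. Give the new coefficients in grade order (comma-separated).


Clifford conjugate sign for grade k: (-1)^(k(k+1)/2)
Grade 0: (-1)^(0*1/2) = (-1)^0 = 1, coeff -3 -> -3
Grade 3: (-1)^(3*4/2) = (-1)^6 = 1, coeff 4 -> 4
Conjugated coefficients: -3, 4


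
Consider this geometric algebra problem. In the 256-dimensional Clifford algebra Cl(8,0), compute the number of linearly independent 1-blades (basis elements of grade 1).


Number of grade-k basis blades in Cl(p,q) with n = p + q is C(n, k).
n = 8 + 0 = 8
C(8, 1) = 8! / (1! * 7!)
= 40320 / (1 * 5040)
= 8


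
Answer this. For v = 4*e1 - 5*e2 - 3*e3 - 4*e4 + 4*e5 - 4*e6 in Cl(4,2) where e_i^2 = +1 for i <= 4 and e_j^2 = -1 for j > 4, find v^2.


v^2 = sum of c_i^2 * e_i^2
Positive signature terms (e_i^2 = +1): 4^2 + (-5)^2 + (-3)^2 + (-4)^2 = 66
Negative signature terms (e_j^2 = -1): 4^2 + (-4)^2 = 32
v^2 = 66 - 32 = 34


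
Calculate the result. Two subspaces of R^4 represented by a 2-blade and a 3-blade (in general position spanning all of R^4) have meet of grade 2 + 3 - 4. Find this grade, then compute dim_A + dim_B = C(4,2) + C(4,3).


Meet grade = grade(A) + grade(B) - n
= 2 + 3 - 4 = 1
C(4,2) = 6
C(4,3) = 4
dim_A + dim_B = 6 + 4 = 10


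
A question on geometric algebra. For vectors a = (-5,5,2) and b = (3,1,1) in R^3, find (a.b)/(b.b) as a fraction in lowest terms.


Projection coefficient = (a . b) / (b . b)
a . b = (-5)*3 + 5*1 + 2*1
= -15 + 5 + 2 = -8
b . b = 3^2 + 1^2 + 1^2
= 9 + 1 + 1 = 11
Coefficient = -8/11
In lowest terms: -8/11


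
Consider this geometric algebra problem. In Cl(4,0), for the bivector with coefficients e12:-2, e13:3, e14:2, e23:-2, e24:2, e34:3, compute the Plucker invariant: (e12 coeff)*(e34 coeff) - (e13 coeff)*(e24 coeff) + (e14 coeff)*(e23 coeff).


Plucker relation: af - be + cd
a*f = (-2)*3 = -6
b*e = 3*2 = 6
c*d = 2*(-2) = -4
af - be + cd = -6 - 6 + (-4)
= -16


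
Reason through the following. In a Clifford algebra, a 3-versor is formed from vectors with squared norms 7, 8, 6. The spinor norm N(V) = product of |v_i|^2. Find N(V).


Spinor norm N(V) = |v1|^2 * |v2|^2 * ... * |v3|^2
= 7 * 8 * 6
Running product: 7, 56, 336
N(V) = 336


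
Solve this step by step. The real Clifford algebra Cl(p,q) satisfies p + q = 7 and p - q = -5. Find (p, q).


We need p + q = 7 and p - q = -5.
Adding: 2p = 7 + (-5) = 2, so p = 1.
Then q = 7 - 1 = 6.
(p, q) = (1, 6)


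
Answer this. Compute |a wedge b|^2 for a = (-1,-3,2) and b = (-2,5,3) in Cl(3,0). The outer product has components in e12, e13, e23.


a wedge b = (a1*b2 - a2*b1)*e12 + (a1*b3 - a3*b1)*e13 + (a2*b3 - a3*b2)*e23
e12 coeff: (-1)*5 - (-3)*(-2) = -5 - 6 = -11
e13 coeff: (-1)*3 - 2*(-2) = -3 - (-4) = 1
e23 coeff: (-3)*3 - 2*5 = -9 - 10 = -19
|a wedge b|^2 = (-11)^2 + 1^2 + (-19)^2
= 121 + 1 + 361
= 483


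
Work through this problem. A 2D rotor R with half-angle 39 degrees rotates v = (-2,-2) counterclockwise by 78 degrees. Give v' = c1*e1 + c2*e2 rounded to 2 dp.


Rotor R = cos(39deg) - sin(39deg)*e12
Rotation angle theta = 2 * 39 = 78 degrees
v' = R*v*~R rotates v by theta.
cos(78deg) = 0.2079, sin(78deg) = 0.9781
v'_1 = -2*cos(78deg) - (-2)*sin(78deg)
= -2*0.2079 - (-2)*0.9781
= 1.54
v'_2 = -2*sin(78deg) + (-2)*cos(78deg)
= -2*0.9781 + (-2)*0.2079
= -2.37
v' = 1.54*e1 - 2.37*e2


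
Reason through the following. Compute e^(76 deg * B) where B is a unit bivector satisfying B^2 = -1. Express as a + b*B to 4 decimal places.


For a unit bivector B with B^2 = -1, the exponential series gives
e^(theta*B) = cos(theta) + sin(theta)*B (the GA analogue of Euler's formula).
theta = 76 degrees = 1.32645 rad
cos(76 deg) = 0.2419
sin(76 deg) = 0.9703
exp(theta*B) = 0.2419 + 0.9703*B


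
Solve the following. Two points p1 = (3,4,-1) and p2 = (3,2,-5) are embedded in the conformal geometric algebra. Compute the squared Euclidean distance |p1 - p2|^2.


p1 - p2 = (0, 2, 4)
|p1 - p2|^2 = 0^2 + 2^2 + 4^2
= 0 + 4 + 16
= 20


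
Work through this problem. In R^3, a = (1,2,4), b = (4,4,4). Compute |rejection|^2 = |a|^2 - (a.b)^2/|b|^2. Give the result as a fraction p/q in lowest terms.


|a|^2 = 1^2 + 2^2 + 4^2 = 21
|b|^2 = 4^2 + 4^2 + 4^2 = 48
a . b = 1*4 + 2*4 + 4*4 = 28
(a.b)^2 = 28^2 = 784
|rej|^2 = 21 - 784/48
= (1008 - 784)/48
= 224/48
In lowest terms: 14/3


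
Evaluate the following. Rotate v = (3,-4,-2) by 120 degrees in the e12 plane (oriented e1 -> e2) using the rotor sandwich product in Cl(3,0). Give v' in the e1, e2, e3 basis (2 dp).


Rotor R = cos(60deg) - sin(60deg)*e12
Rotation angle theta = 2 * 60 = 120 degrees in the e12 plane (e1 -> e2).
The component perpendicular to the plane (e3) is invariant: v'_3 = v3 = -2.00
cos(120deg) = -0.5000, sin(120deg) = 0.8660
v'_1 = v1*cos(theta) - v2*sin(theta) = 3*(-0.5000) - (-4)*0.8660 = 1.96
v'_2 = v1*sin(theta) + v2*cos(theta) = 3*0.8660 + (-4)*(-0.5000) = 4.60
v' = 1.96*e1 + 4.60*e2 - 2.00*e3


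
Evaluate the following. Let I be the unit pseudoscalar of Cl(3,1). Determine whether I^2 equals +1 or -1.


The pseudoscalar I = e1...e_n (product of all n generators) of Cl(p,q) satisfies I^2 = (-1)^(q + n(n-1)/2).
p = 3, q = 1, n = p + q = 4
n(n-1)/2 = 4 * 3 / 2 = 6
Exponent = q + n(n-1)/2 = 1 + 6 = 7
I^2 = (-1)^7 = -1


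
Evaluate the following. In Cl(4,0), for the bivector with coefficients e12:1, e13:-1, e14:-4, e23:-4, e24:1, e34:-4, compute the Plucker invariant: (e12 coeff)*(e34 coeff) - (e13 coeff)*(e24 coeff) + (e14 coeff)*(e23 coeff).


Plucker relation: af - be + cd
a*f = 1*(-4) = -4
b*e = (-1)*1 = -1
c*d = (-4)*(-4) = 16
af - be + cd = -4 - (-1) + 16
= 13


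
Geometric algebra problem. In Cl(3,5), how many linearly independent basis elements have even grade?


Even subalgebra dimension = 2^(n-1)
n = 3 + 5 = 8
2^(8 - 1) = 2^7 = 128
Verification: sum of C(8,k) for even k = 1 + 28 + 70 + 28 + 1 = 128
Result = 128


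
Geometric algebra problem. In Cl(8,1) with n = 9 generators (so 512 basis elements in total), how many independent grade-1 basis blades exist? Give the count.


Number of grade-k basis blades in Cl(p,q) with n = p + q is C(n, k).
n = 8 + 1 = 9
C(9, 1) = 9! / (1! * 8!)
= 362880 / (1 * 40320)
= 9


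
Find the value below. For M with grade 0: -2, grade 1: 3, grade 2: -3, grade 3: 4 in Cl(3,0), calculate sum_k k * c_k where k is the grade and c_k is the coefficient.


Grade-weighted sum = sum of grade_k * coefficient_k
0*(-2) = 0
1*3 = 3
2*(-3) = -6
3*4 = 12
Total = 0 + 3 + (-6) + 12 = 9


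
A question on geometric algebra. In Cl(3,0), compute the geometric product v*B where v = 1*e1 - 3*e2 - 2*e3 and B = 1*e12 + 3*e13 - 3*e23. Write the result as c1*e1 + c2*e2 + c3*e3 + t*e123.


vB has grade-1 (vector) and grade-3 (trivector) parts: vB = (v _| B) + (v ^ B).
Vector part <vB>_1:
  e1: -v2*b12 - v3*b13 = -(-3)*(1) - (-2)*(3) = 9
  e2: v1*b12 - v3*b23 = (1)*(1) - (-2)*(-3) = -5
  e3: v1*b13 + v2*b23 = (1)*(3) + (-3)*(-3) = 12
Trivector part <vB>_3:
  e123: v1*b23 - v2*b13 + v3*b12 = (1)*(-3) - (-3)*(3) + (-2)*(1) = 4
vB = 9*e1 - 5*e2 + 12*e3 + 4*e123


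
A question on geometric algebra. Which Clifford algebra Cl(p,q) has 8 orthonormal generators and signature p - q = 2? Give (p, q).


We need p + q = 8 and p - q = 2.
Adding: 2p = 8 + 2 = 10, so p = 5.
Then q = 8 - 5 = 3.
(p, q) = (5, 3)


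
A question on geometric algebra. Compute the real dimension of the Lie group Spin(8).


Spin(n) double-covers SO(n); both have Lie algebra so(n) of dimension n(n-1)/2.
n = 8
n(n-1) = 8 * 7 = 56
dim Spin(8) = 56/2 = 28


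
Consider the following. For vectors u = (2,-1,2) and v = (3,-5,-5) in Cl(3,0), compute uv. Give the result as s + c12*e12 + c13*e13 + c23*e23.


In Cl(3,0): e_i^2 = 1, e_ie_j = -e_je_i for i != j.
Scalar part = u . v = 2*3 + (-1)*(-5) + 2*(-5)
= 6 + 5 + (-10) = 1
e12 coeff = 2*(-5) - (-1)*3 = -10 - (-3) = -7
e13 coeff = 2*(-5) - 2*3 = -10 - 6 = -16
e23 coeff = (-1)*(-5) - 2*(-5) = 5 - (-10) = 15
uv = 1 - 7*e12 - 16*e13 + 15*e23


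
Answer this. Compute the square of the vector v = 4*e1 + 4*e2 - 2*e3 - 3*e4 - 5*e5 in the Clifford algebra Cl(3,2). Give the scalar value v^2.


v^2 = sum of c_i^2 * e_i^2
Positive signature terms (e_i^2 = +1): 4^2 + 4^2 + (-2)^2 = 36
Negative signature terms (e_j^2 = -1): (-3)^2 + (-5)^2 = 34
v^2 = 36 - 34 = 2


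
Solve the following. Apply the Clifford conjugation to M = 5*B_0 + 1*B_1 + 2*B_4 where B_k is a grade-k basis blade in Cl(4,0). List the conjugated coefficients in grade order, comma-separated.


Clifford conjugate sign for grade k: (-1)^(k(k+1)/2)
Grade 0: (-1)^(0*1/2) = (-1)^0 = 1, coeff 5 -> 5
Grade 1: (-1)^(1*2/2) = (-1)^1 = -1, coeff 1 -> -1
Grade 4: (-1)^(4*5/2) = (-1)^10 = 1, coeff 2 -> 2
Conjugated coefficients: 5, -1, 2


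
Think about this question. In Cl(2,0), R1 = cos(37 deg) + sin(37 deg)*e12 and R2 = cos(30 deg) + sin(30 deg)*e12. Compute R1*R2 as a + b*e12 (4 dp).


Same-plane rotors commute and their half-angles add:
R1*R2 = cos(a1 + a2) + sin(a1 + a2)*e12.
a1 + a2 = 37 + 30 = 67 deg
cos(67 deg) = 0.3907
sin(67 deg) = 0.9205
R1*R2 = 0.3907 + 0.9205*e12


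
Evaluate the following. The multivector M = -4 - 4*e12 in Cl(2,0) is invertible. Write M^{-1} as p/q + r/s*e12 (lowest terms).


M = -4 - 4*e12, where e12^2 = -1.
Since M commutes with its reverse ~M = a - b*e12, M * ~M = a^2 - b^2*e12^2 = a^2 + b^2.
So M^{-1} = ~M / (a^2 + b^2) = (a - b*e12)/(a^2 + b^2).
a^2 + b^2 = 16 + 16 = 32
Scalar part = -4/32 = -1/8
Bivector coeff = 4/32 = 1/8
M^{-1} = -1/8 + 1/8*e12


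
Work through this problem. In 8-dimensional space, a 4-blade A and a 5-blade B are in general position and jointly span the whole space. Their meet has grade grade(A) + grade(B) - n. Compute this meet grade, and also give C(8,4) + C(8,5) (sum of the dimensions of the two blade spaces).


Meet grade = grade(A) + grade(B) - n
= 4 + 5 - 8 = 1
C(8,4) = 70
C(8,5) = 56
dim_A + dim_B = 70 + 56 = 126


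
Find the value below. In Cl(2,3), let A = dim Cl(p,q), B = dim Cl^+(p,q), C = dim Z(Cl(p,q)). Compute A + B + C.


n = 2 + 3 = 5
Total dim = 2^5 = 32
Even subalgebra dim = 2^4 = 16
n is odd, so center dim = 2
Sum = 32 + 16 + 2 = 50


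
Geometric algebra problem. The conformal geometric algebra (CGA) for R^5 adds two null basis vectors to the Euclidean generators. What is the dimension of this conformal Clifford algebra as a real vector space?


The conformal model of R^5 uses Cl(6,1): the 5 Euclidean generators plus two extra orthogonal generators e+ (e+^2 = +1) and e- (e-^2 = -1), from which the null vectors e0, einf are built.
Number of generators m = 5 + 2 = 7.
dim Cl(p,q) = 2^m = 2^7 = 128


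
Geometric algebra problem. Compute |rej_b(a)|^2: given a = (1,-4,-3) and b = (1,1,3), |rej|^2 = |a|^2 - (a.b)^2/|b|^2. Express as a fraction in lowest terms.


|a|^2 = 1^2 + (-4)^2 + (-3)^2 = 26
|b|^2 = 1^2 + 1^2 + 3^2 = 11
a . b = 1*1 + (-4)*1 + (-3)*3 = -12
(a.b)^2 = (-12)^2 = 144
|rej|^2 = 26 - 144/11
= (286 - 144)/11
= 142/11
In lowest terms: 142/11


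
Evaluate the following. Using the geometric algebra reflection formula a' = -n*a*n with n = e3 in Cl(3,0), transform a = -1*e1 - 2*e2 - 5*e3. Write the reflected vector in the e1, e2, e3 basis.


Reflection formula: a' = -n*a*n, with n = e3 (unit vector, n^2 = 1).
For reflection through hyperplane perp to e3:
The component along e3 flips sign, others stay.
a = (-1, -2, -5)
a' = (-1, -2, 5)
a' = -1*e1 - 2*e2 + 5*e3
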